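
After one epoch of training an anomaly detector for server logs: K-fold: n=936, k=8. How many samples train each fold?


Fold size = 936/8 = 117
Training per fold = 936 - 117 = 819

819


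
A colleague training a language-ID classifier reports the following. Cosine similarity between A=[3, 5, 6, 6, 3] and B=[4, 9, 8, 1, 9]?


A·B = 3·4 + 5·9 + 6·8 + 6·1 + 3·9 = 138
‖A‖ = √115 = 10.7238, ‖B‖ = √243 = 15.5885
cos = 138/(√115·√243) = 138/√27945 = 0.8255

0.8255


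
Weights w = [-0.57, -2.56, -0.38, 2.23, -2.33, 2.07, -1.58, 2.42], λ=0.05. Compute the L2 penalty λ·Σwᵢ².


‖w‖₂² = (-0.57)² + (-2.56)² + (-0.38)² + (2.23)² + (-2.33)² + (2.07)² + (-1.58)² + (2.42)²
     = 0.3249 + 6.5536 + 0.1444 + 4.9729 + 5.4289 + 4.2849 + 2.4964 + 5.8564
     = 30.0624
λ·‖w‖₂² = 0.05·30.0624 = 1.50312

1.50312


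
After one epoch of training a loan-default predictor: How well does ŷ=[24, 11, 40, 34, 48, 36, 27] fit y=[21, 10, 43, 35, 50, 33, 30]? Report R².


ȳ = 31.7143
SS_res = Σ(y-ŷ)² = 42
SS_tot = Σ(y-ȳ)² = 1063.43
R² = 1 - SS_res/SS_tot = 1 - 0.0395 = 0.9605

0.9605


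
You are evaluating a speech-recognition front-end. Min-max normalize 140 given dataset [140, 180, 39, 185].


min=39, max=185
(140-39)/(185-39) = 101/146 = 0.6918

0.6918


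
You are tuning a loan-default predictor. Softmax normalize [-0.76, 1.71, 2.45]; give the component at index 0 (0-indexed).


Exponentials: e^-0.76=0.4677, e^1.71=5.529, e^2.45=11.5883
Sum = 17.585
Softmax = [0.0266, 0.3144, 0.659]
p[0] = 0.4677/17.585 = 0.0266

0.0266


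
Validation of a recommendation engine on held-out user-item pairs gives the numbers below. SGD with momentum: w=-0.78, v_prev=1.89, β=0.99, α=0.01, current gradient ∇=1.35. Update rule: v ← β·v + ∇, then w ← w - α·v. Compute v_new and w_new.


v_new = 0.99·1.89 + 1.35 = 1.8711 + 1.35 = 3.2211
w_new = -0.78 - 0.01·3.2211 = -0.78 - 0.032211 = -0.812211

v_new=3.2211, w_new=-0.812211


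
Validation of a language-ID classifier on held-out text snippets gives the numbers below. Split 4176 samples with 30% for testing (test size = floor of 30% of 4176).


Test = ⌊4176·30/100⌋ = 1252
Train = 4176 - 1252 = 2924

Train: 2924, Test: 1252


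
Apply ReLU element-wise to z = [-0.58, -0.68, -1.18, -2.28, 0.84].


ReLU(-0.58) = max(0, -0.58) = 0.0
ReLU(-0.68) = max(0, -0.68) = 0.0
ReLU(-1.18) = max(0, -1.18) = 0.0
ReLU(-2.28) = max(0, -2.28) = 0.0
ReLU(0.84) = max(0, 0.84) = 0.84
result = [0.0, 0.0, 0.0, 0.0, 0.84]

[0.0, 0.0, 0.0, 0.0, 0.84]


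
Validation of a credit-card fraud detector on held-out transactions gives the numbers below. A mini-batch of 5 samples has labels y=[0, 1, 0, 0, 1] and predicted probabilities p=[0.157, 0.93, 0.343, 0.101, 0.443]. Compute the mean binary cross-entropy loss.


L[0] = -ln(1-0.157) = -ln(0.843) = 0.1708
L[1] = -ln(0.93) = 0.0726
L[2] = -ln(1-0.343) = -ln(0.657) = 0.4201
L[3] = -ln(1-0.101) = -ln(0.899) = 0.1065
L[4] = -ln(0.443) = 0.8142
mean = (0.1708 + 0.0726 + 0.4201 + 0.1065 + 0.8142)/5 = 0.3168

0.3168


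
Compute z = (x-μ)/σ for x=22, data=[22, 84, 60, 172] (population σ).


μ = 84.5, σ = 55.143
z = (22 - 84.5)/55.143 = -1.1334

-1.1334


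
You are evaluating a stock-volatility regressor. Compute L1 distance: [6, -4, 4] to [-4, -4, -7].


d = |6+ 4| + |-4+ 4| + |4+ 7|
  = 10 + 0 + 11
  = 21

21


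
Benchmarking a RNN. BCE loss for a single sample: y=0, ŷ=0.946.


BCE = -[y·ln(p) + (1-y)·ln(1-p)]
= -0 - 1·ln(1-0.946)
= -ln(0.054) = 2.9188

2.9188


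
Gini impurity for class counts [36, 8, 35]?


Probabilities: [36/79, 8/79, 35/79] ≈ [0.4557, 0.1013, 0.443]
Σpᵢ² = (1296 + 64 + 1225)/79² = 2585/6241
Gini = 1 - Σpᵢ² = 1 - 2585/6241 = 0.5858

0.5858


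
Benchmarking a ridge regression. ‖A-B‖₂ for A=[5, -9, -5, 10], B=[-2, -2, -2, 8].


d = √((5+ 2)² + (-9+ 2)² + (-5+ 2)² + (10-8)²)
  = √(49 + 49 + 9 + 4)
  = √111 = 10.5357

10.5357


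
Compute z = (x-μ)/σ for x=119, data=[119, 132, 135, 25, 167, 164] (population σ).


μ = 123.6667, σ = 47.3627
z = (119 - 123.6667)/47.3627 = -0.0985

-0.0985


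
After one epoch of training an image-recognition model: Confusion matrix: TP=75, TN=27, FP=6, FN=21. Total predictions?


Total = TP + TN + FP + FN
= 75 + 27 + 6 + 21
= 129
(Predicted positive: 81, predicted negative: 48)

129


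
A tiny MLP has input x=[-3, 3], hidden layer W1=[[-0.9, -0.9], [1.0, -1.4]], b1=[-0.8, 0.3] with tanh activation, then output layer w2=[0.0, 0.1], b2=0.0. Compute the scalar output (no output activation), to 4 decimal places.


z1[0] = (-0.9)·(-3) + (-0.9)·(3) - 0.8 = -0.8
z1[1] = (1.0)·(-3) + (-1.4)·(3) + 0.3 = -6.9
h = tanh(z1) = [-0.664, -1.0]
output = (0.0)·(-0.664) + (0.1)·(-1.0) + 0.0 = -0.1

-0.1


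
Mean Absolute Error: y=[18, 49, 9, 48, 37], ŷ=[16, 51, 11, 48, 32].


Absolute errors: |18-16|=2, |49-51|=2, |9-11|=2, |48-48|=0, |37-32|=5
Sum = 11
MAE = 11/5 = 11/5

11/5


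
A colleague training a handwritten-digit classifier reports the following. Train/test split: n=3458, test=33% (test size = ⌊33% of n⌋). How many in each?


Test = ⌊3458·33/100⌋ = 1141
Train = 3458 - 1141 = 2317

Train: 2317, Test: 1141


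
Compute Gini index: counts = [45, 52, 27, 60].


Probabilities: [45/184, 52/184, 27/184, 60/184] ≈ [0.2446, 0.2826, 0.1467, 0.3261]
Σpᵢ² = (2025 + 2704 + 729 + 3600)/184² = 9058/33856
Gini = 1 - Σpᵢ² = 1 - 9058/33856 = 0.7325

0.7325


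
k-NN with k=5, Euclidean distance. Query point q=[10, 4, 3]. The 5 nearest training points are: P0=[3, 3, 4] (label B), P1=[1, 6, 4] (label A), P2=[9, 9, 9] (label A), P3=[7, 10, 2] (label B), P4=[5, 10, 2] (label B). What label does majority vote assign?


d(q,P0) = 7.1414  (label B)
d(q,P1) = 9.2736  (label A)
d(q,P2) = 7.874  (label A)
d(q,P3) = 6.7823  (label B)
d(q,P4) = 7.874  (label B)
Votes: A=2, B=3
Majority → B

B


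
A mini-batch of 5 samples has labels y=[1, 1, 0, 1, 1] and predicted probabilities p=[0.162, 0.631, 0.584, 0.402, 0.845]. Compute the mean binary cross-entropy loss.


L[0] = -ln(0.162) = 1.8202
L[1] = -ln(0.631) = 0.4604
L[2] = -ln(1-0.584) = -ln(0.416) = 0.8771
L[3] = -ln(0.402) = 0.9113
L[4] = -ln(0.845) = 0.1684
mean = (1.8202 + 0.4604 + 0.8771 + 0.9113 + 0.1684)/5 = 0.8475

0.8475


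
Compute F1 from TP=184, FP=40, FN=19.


Precision = 184/224 = 0.8214
Recall = 184/203 = 0.9064
F1 = 2·P·R/(P+R) = 2·TP/(2·TP+FP+FN) = 368/(368+40+19) = 368/427 = 0.8618

0.8618


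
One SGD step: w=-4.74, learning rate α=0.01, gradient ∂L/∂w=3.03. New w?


w_new = w - α·∇
= -4.74 - 0.01·3.03
= -4.74 - 0.0303
= -4.7703

-4.7703


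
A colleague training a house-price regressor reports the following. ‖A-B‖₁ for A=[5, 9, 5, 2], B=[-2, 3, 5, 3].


d = |5+ 2| + |9-3| + |5-5| + |2-3|
  = 7 + 6 + 0 + 1
  = 14

14


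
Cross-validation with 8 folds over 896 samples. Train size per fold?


Fold size = 896/8 = 112
Training per fold = 896 - 112 = 784

784


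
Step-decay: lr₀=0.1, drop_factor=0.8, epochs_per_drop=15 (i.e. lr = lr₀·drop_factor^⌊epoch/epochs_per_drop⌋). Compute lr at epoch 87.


n_drops = ⌊87/15⌋ = 5
lr = 0.1·0.8^5 = 0.1·0.32768 = 0.032768

0.032768


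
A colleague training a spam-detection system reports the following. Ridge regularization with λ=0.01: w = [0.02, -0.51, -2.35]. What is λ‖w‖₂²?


‖w‖₂² = (0.02)² + (-0.51)² + (-2.35)²
     = 0.0004 + 0.2601 + 5.5225
     = 5.783
λ·‖w‖₂² = 0.01·5.783 = 0.05783

0.05783


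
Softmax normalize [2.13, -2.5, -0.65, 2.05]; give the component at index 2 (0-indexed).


Exponentials: e^2.13=8.4149, e^-2.5=0.0821, e^-0.65=0.522, e^2.05=7.7679
Sum = 16.7869
Softmax = [0.5013, 0.0049, 0.0311, 0.4627]
p[2] = 0.522/16.7869 = 0.0311

0.0311


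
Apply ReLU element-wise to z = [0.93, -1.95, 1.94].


ReLU(0.93) = max(0, 0.93) = 0.93
ReLU(-1.95) = max(0, -1.95) = 0.0
ReLU(1.94) = max(0, 1.94) = 1.94
result = [0.93, 0.0, 1.94]

[0.93, 0.0, 1.94]


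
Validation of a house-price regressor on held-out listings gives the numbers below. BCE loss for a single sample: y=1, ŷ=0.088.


BCE = -[y·ln(p) + (1-y)·ln(1-p)]
= -1·ln(0.088) - 0
= -ln(0.088) = 2.4304

2.4304


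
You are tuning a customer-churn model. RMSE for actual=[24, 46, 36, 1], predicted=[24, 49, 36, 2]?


MSE = 10/4 = 2.5
RMSE = √(10/4) = 1.5811

1.5811


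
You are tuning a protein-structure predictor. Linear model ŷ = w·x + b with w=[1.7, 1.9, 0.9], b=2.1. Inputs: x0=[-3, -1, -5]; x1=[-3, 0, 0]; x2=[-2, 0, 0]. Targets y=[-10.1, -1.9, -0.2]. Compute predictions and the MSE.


ŷ0 = (1.7)·(-3) + (1.9)·(-1) + (0.9)·(-5) + 2.1 = -9.4
ŷ1 = (1.7)·(-3) + (1.9)·(0) + (0.9)·(0) + 2.1 = -3.0
ŷ2 = (1.7)·(-2) + (1.9)·(0) + (0.9)·(0) + 2.1 = -1.3
errors² = [0.49, 1.21, 1.21]
MSE = 2.9100/3 = 0.97

0.97


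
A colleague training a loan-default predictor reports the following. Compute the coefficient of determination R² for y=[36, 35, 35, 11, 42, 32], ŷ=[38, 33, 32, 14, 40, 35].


ȳ = 31.8333
SS_res = Σ(y-ŷ)² = 39
SS_tot = Σ(y-ȳ)² = 574.83
R² = 1 - SS_res/SS_tot = 1 - 0.0678 = 0.9322

0.9322


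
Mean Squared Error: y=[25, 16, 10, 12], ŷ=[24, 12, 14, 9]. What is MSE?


Squared errors: (25-24)²=1, (16-12)²=16, (10-14)²=16, (12-9)²=9
Sum = 42
MSE = 42/4 = 21/2

21/2


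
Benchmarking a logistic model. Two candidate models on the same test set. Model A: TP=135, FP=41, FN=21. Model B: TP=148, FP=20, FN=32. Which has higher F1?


Model A: P=135/176=0.767, R=135/156=0.8654, F1=2PR/(P+R)=2TP/(2TP+FP+FN)=270/332=0.8133
Model B: P=148/168=0.881, R=148/180=0.8222, F1=2PR/(P+R)=2TP/(2TP+FP+FN)=296/348=0.8506
0.8133 < 0.8506 → Model B

Model B


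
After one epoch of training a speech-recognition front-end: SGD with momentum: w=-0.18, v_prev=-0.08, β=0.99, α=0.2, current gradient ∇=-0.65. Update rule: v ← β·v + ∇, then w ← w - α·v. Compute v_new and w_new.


v_new = 0.99·-0.08 - 0.65 = -0.0792 - 0.65 = -0.7292
w_new = -0.18 - 0.2·-0.7292 = -0.18 + 0.14584 = -0.03416

v_new=-0.7292, w_new=-0.03416


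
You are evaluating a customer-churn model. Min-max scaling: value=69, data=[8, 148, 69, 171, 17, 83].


min=8, max=171
(69-8)/(171-8) = 61/163 = 0.3742

0.3742


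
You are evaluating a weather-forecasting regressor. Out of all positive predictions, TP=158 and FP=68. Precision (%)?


Precision = TP/(TP+FP)
= 158/(158+68)
= 158/226 = 69.91%

69.91%


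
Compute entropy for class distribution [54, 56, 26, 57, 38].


Probabilities: [54/231, 56/231, 26/231, 57/231, 38/231] ≈ [0.2338, 0.2424, 0.1126, 0.2468, 0.1645]
H = -((54/231)·log₂(54/231) + (56/231)·log₂(56/231) + (26/231)·log₂(26/231) + (57/231)·log₂(57/231) + (38/231)·log₂(38/231))
  = 2.267 bits

2.267 bits


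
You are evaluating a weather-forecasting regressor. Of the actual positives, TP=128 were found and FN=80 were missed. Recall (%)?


Recall = TP/(TP+FN)
= 128/(128+80)
= 128/208 = 61.54%

61.54%


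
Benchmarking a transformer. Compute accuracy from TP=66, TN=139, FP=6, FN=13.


Accuracy = (TP+TN)/(TP+TN+FP+FN)
= (66+139)/(224)
= 205/224 = 91.52%

91.52%


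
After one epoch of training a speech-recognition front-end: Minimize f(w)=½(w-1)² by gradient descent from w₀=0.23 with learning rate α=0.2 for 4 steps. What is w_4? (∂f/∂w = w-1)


step 1: grad = 0.23-1 = -0.77; w = 0.23 - 0.2·(-0.77) = 0.384
step 2: grad = 0.384-1 = -0.616; w = 0.384 - 0.2·(-0.616) = 0.5072
step 3: grad = 0.5072-1 = -0.4928; w = 0.5072 - 0.2·(-0.4928) = 0.60576
step 4: grad = 0.60576-1 = -0.39424; w = 0.60576 - 0.2·(-0.39424) = 0.684608

0.684608


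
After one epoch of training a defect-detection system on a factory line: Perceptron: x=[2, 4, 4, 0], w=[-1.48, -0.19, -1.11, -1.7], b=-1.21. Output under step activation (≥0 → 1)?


z = (2)·(-1.48) + (4)·(-0.19) + (4)·(-1.11) + (0)·(-1.7) - 1.21
  = -9.37
step(z) = 0 (z<0)

0


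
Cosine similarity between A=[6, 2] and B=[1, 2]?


A·B = 6·1 + 2·2 = 10
‖A‖ = √40 = 6.3246, ‖B‖ = √5 = 2.2361
cos = 10/(√40·√5) = 10/√200 = 0.7071

0.7071


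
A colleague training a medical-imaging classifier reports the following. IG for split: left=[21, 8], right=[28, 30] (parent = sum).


Parent = [49, 38], H_parent = 0.9884
H_left = 0.8498 (n=29), H_right = 0.9991 (n=58)
H_children = (29/87)·0.8498 + (58/87)·0.9991 = 0.9493
IG = 0.9884 - 0.9493 = 0.0391

0.0391


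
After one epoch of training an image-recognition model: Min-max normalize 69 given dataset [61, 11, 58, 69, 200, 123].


min=11, max=200
(69-11)/(200-11) = 58/189 = 0.3069

0.3069


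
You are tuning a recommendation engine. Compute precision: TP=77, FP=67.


Precision = TP/(TP+FP)
= 77/(77+67)
= 77/144 = 53.47%

53.47%


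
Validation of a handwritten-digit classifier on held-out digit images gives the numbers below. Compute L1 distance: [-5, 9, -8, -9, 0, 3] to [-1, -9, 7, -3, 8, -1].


d = |-5+ 1| + |9+ 9| + |-8-7| + |-9+ 3| + |0-8| + |3+ 1|
  = 4 + 18 + 15 + 6 + 8 + 4
  = 55

55


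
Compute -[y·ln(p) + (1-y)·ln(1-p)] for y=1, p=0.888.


BCE = -[y·ln(p) + (1-y)·ln(1-p)]
= -1·ln(0.888) - 0
= -ln(0.888) = 0.1188

0.1188


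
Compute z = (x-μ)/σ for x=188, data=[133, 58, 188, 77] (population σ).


μ = 114, σ = 50.8478
z = (188 - 114)/50.8478 = 1.4553

1.4553


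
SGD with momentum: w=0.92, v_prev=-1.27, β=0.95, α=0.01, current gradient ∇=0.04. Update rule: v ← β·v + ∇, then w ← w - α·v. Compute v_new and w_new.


v_new = 0.95·-1.27 + 0.04 = -1.2065 + 0.04 = -1.1665
w_new = 0.92 - 0.01·-1.1665 = 0.92 + 0.011665 = 0.931665

v_new=-1.1665, w_new=0.931665


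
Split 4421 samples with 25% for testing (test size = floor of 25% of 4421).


Test = ⌊4421·25/100⌋ = 1105
Train = 4421 - 1105 = 3316

Train: 3316, Test: 1105


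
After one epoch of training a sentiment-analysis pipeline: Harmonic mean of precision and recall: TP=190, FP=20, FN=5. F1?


Precision = 190/210 = 0.9048
Recall = 190/195 = 0.9744
F1 = 2·P·R/(P+R) = 2·TP/(2·TP+FP+FN) = 380/(380+20+5) = 380/405 = 0.9383

0.9383


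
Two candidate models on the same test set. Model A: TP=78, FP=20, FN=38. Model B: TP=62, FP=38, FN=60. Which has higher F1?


Model A: P=78/98=0.7959, R=78/116=0.6724, F1=2PR/(P+R)=2TP/(2TP+FP+FN)=156/214=0.729
Model B: P=62/100=0.62, R=62/122=0.5082, F1=2PR/(P+R)=2TP/(2TP+FP+FN)=124/222=0.5586
0.729 > 0.5586 → Model A

Model A


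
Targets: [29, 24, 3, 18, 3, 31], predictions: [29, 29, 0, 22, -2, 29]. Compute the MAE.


Absolute errors: |29-29|=0, |24-29|=5, |3-0|=3, |18-22|=4, |3+ 2|=5, |31-29|=2
Sum = 19
MAE = 19/6 = 19/6

19/6


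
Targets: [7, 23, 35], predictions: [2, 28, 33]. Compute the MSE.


Squared errors: (7-2)²=25, (23-28)²=25, (35-33)²=4
Sum = 54
MSE = 54/3 = 18

18


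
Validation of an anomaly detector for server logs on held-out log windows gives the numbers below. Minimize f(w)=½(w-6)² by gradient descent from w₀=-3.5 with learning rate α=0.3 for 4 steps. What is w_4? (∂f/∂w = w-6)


step 1: grad = -3.5-6 = -9.5; w = -3.5 - 0.3·(-9.5) = -0.65
step 2: grad = -0.65-6 = -6.65; w = -0.65 - 0.3·(-6.65) = 1.345
step 3: grad = 1.345-6 = -4.655; w = 1.345 - 0.3·(-4.655) = 2.7415
step 4: grad = 2.7415-6 = -3.2585; w = 2.7415 - 0.3·(-3.2585) = 3.71905

3.71905


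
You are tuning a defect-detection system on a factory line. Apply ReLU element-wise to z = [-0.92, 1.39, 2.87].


ReLU(-0.92) = max(0, -0.92) = 0.0
ReLU(1.39) = max(0, 1.39) = 1.39
ReLU(2.87) = max(0, 2.87) = 2.87
result = [0.0, 1.39, 2.87]

[0.0, 1.39, 2.87]


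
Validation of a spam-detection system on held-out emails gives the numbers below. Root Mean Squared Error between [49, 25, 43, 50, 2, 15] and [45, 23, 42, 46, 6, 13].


MSE = 57/6 = 9.5
RMSE = √(57/6) = 3.0822

3.0822


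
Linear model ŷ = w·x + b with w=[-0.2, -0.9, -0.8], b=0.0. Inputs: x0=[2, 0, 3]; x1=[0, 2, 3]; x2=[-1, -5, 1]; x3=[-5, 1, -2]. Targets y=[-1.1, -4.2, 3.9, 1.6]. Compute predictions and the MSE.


ŷ0 = (-0.2)·(2) + (-0.9)·(0) + (-0.8)·(3) + 0.0 = -2.8
ŷ1 = (-0.2)·(0) + (-0.9)·(2) + (-0.8)·(3) + 0.0 = -4.2
ŷ2 = (-0.2)·(-1) + (-0.9)·(-5) + (-0.8)·(1) + 0.0 = 3.9
ŷ3 = (-0.2)·(-5) + (-0.9)·(1) + (-0.8)·(-2) + 0.0 = 1.7
errors² = [2.89, 0.0, 0.0, 0.01]
MSE = 2.9000/4 = 0.725

0.725


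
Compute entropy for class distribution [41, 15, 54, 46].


Probabilities: [41/156, 15/156, 54/156, 46/156] ≈ [0.2628, 0.0962, 0.3462, 0.2949]
H = -((41/156)·log₂(41/156) + (15/156)·log₂(15/156) + (54/156)·log₂(54/156) + (46/156)·log₂(46/156))
  = 1.8808 bits

1.8808 bits


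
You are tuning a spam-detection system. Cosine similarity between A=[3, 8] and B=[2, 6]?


A·B = 3·2 + 8·6 = 54
‖A‖ = √73 = 8.544, ‖B‖ = √40 = 6.3246
cos = 54/(√73·√40) = 54/√2920 = 0.9993

0.9993


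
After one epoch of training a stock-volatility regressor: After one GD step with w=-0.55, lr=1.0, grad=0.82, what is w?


w_new = w - α·∇
= -0.55 - 1.0·0.82
= -0.55 - 0.82
= -1.37

-1.37


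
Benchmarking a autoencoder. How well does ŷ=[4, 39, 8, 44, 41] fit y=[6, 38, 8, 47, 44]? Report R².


ȳ = 28.6
SS_res = Σ(y-ŷ)² = 23
SS_tot = Σ(y-ȳ)² = 1599.2
R² = 1 - SS_res/SS_tot = 1 - 0.0144 = 0.9856

0.9856


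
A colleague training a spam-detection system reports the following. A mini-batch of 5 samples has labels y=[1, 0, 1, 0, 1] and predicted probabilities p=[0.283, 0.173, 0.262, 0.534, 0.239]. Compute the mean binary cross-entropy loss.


L[0] = -ln(0.283) = 1.2623
L[1] = -ln(1-0.173) = -ln(0.827) = 0.19
L[2] = -ln(0.262) = 1.3394
L[3] = -ln(1-0.534) = -ln(0.466) = 0.7636
L[4] = -ln(0.239) = 1.4313
mean = (1.2623 + 0.19 + 1.3394 + 0.7636 + 1.4313)/5 = 0.9973

0.9973


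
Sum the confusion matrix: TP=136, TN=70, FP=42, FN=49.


Total = TP + TN + FP + FN
= 136 + 70 + 42 + 49
= 297
(Predicted positive: 178, predicted negative: 119)

297


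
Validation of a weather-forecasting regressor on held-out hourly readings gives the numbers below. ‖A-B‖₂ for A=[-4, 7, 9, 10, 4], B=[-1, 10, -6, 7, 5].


d = √((-4+ 1)² + (7-10)² + (9+ 6)² + (10-7)² + (4-5)²)
  = √(9 + 9 + 225 + 9 + 1)
  = √253 = 15.906

15.906


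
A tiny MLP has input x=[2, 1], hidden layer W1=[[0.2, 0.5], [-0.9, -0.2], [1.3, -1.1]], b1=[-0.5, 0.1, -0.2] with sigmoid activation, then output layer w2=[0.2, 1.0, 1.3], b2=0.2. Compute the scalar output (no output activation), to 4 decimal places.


z1[0] = (0.2)·(2) + (0.5)·(1) - 0.5 = 0.4
z1[1] = (-0.9)·(2) + (-0.2)·(1) + 0.1 = -1.9
z1[2] = (1.3)·(2) + (-1.1)·(1) - 0.2 = 1.3
h = sigmoid(z1) = [0.5987, 0.1301, 0.7858]
output = (0.2)·(0.5987) + (1.0)·(0.1301) + (1.3)·(0.7858) + 0.2 = 1.4714

1.4714


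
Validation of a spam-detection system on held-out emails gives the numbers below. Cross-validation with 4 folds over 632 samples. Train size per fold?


Fold size = 632/4 = 158
Training per fold = 632 - 158 = 474

474


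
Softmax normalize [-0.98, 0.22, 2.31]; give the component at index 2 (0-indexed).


Exponentials: e^-0.98=0.3753, e^0.22=1.2461, e^2.31=10.0744
Sum = 11.6958
Softmax = [0.0321, 0.1065, 0.8614]
p[2] = 10.0744/11.6958 = 0.8614

0.8614


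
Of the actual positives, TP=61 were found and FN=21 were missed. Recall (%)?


Recall = TP/(TP+FN)
= 61/(61+21)
= 61/82 = 74.39%

74.39%


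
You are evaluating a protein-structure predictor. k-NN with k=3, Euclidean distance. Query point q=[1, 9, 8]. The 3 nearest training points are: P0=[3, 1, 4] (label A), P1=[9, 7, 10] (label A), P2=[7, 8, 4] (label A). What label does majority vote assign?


d(q,P0) = 9.1652  (label A)
d(q,P1) = 8.4853  (label A)
d(q,P2) = 7.2801  (label A)
Votes: A=3, B=0
Majority → A

A


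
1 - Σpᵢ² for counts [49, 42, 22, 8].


Probabilities: [49/121, 42/121, 22/121, 8/121] ≈ [0.405, 0.3471, 0.1818, 0.0661]
Σpᵢ² = (2401 + 1764 + 484 + 64)/121² = 4713/14641
Gini = 1 - Σpᵢ² = 1 - 4713/14641 = 0.6781

0.6781


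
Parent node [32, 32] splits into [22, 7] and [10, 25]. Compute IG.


Parent = [32, 32], H_parent = 1
H_left = 0.7973 (n=29), H_right = 0.8631 (n=35)
H_children = (29/64)·0.7973 + (35/64)·0.8631 = 0.8333
IG = 1 - 0.8333 = 0.1667

0.1667


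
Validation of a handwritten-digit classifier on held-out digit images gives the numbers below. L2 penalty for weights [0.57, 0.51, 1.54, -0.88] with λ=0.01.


‖w‖₂² = (0.57)² + (0.51)² + (1.54)² + (-0.88)²
     = 0.3249 + 0.2601 + 2.3716 + 0.7744
     = 3.731
λ·‖w‖₂² = 0.01·3.731 = 0.03731

0.03731


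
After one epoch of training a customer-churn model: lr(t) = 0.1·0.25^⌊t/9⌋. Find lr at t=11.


n_drops = ⌊11/9⌋ = 1
lr = 0.1·0.25^1 = 0.1·0.25 = 0.025

0.025


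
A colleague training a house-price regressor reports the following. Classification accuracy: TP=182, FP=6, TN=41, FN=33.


Accuracy = (TP+TN)/(TP+TN+FP+FN)
= (182+41)/(262)
= 223/262 = 85.11%

85.11%


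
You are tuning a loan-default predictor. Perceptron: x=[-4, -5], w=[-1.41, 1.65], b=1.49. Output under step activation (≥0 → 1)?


z = (-4)·(-1.41) + (-5)·(1.65) + 1.49
  = -1.12
step(z) = 0 (z<0)

0


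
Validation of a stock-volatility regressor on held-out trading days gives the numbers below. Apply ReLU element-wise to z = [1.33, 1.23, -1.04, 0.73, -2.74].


ReLU(1.33) = max(0, 1.33) = 1.33
ReLU(1.23) = max(0, 1.23) = 1.23
ReLU(-1.04) = max(0, -1.04) = 0.0
ReLU(0.73) = max(0, 0.73) = 0.73
ReLU(-2.74) = max(0, -2.74) = 0.0
result = [1.33, 1.23, 0.0, 0.73, 0.0]

[1.33, 1.23, 0.0, 0.73, 0.0]


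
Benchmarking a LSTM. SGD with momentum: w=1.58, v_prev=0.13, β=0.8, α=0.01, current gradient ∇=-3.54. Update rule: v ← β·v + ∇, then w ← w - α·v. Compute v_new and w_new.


v_new = 0.8·0.13 - 3.54 = 0.104 - 3.54 = -3.436
w_new = 1.58 - 0.01·-3.436 = 1.58 + 0.03436 = 1.61436

v_new=-3.436, w_new=1.61436


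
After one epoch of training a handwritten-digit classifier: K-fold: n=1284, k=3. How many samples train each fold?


Fold size = 1284/3 = 428
Training per fold = 1284 - 428 = 856

856


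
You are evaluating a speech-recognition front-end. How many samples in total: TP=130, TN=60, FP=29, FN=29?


Total = TP + TN + FP + FN
= 130 + 60 + 29 + 29
= 248
(Predicted positive: 159, predicted negative: 89)

248


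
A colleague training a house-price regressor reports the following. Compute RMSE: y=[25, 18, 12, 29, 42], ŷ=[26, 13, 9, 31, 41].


MSE = 40/5 = 8
RMSE = √(40/5) = 2.8284

2.8284


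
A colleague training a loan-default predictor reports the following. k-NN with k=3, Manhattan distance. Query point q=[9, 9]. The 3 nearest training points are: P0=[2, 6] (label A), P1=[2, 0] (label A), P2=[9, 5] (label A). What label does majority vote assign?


d(q,P0) = 10  (label A)
d(q,P1) = 16  (label A)
d(q,P2) = 4  (label A)
Votes: A=3, B=0
Majority → A

A


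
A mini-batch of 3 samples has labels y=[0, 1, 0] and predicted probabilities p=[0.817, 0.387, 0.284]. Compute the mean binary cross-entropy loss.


L[0] = -ln(1-0.817) = -ln(0.183) = 1.6983
L[1] = -ln(0.387) = 0.9493
L[2] = -ln(1-0.284) = -ln(0.716) = 0.3341
mean = (1.6983 + 0.9493 + 0.3341)/3 = 0.9939

0.9939


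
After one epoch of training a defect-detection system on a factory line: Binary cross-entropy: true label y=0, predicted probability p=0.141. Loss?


BCE = -[y·ln(p) + (1-y)·ln(1-p)]
= -0 - 1·ln(1-0.141)
= -ln(0.859) = 0.152

0.152


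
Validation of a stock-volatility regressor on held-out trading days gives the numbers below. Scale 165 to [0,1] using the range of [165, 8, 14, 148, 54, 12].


min=8, max=165
(165-8)/(165-8) = 157/157 = 1.0

1.0


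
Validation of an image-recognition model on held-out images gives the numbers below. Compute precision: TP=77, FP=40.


Precision = TP/(TP+FP)
= 77/(77+40)
= 77/117 = 65.81%

65.81%


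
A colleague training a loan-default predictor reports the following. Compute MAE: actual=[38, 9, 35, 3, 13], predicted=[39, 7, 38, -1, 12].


Absolute errors: |38-39|=1, |9-7|=2, |35-38|=3, |3+ 1|=4, |13-12|=1
Sum = 11
MAE = 11/5 = 11/5

11/5


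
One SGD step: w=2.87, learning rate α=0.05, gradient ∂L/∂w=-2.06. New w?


w_new = w - α·∇
= 2.87 - 0.05·-2.06
= 2.87 + 0.103
= 2.973

2.973


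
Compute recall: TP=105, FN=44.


Recall = TP/(TP+FN)
= 105/(105+44)
= 105/149 = 70.47%

70.47%


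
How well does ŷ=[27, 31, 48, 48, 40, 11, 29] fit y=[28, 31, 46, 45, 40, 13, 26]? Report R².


ȳ = 32.7143
SS_res = Σ(y-ŷ)² = 27
SS_tot = Σ(y-ȳ)² = 839.43
R² = 1 - SS_res/SS_tot = 1 - 0.0322 = 0.9678

0.9678


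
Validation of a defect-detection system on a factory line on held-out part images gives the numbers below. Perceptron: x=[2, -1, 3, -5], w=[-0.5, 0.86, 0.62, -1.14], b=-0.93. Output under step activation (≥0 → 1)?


z = (2)·(-0.5) + (-1)·(0.86) + (3)·(0.62) + (-5)·(-1.14) - 0.93
  = 4.77
step(z) = 1 (z≥0)

1


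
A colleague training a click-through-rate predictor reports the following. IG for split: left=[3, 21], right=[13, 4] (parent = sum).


Parent = [16, 25], H_parent = 0.965
H_left = 0.5436 (n=24), H_right = 0.7871 (n=17)
H_children = (24/41)·0.5436 + (17/41)·0.7871 = 0.6446
IG = 0.965 - 0.6446 = 0.3204

0.3204


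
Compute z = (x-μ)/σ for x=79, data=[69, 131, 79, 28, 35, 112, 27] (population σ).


μ = 68.7143, σ = 38.5328
z = (79 - 68.7143)/38.5328 = 0.2669

0.2669


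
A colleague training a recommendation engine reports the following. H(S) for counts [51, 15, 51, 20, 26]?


Probabilities: [51/163, 15/163, 51/163, 20/163, 26/163] ≈ [0.3129, 0.092, 0.3129, 0.1227, 0.1595]
H = -((51/163)·log₂(51/163) + (15/163)·log₂(15/163) + (51/163)·log₂(51/163) + (20/163)·log₂(20/163) + (26/163)·log₂(26/163))
  = 2.1595 bits

2.1595 bits


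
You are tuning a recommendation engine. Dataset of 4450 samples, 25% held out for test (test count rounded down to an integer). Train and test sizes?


Test = ⌊4450·25/100⌋ = 1112
Train = 4450 - 1112 = 3338

Train: 3338, Test: 1112


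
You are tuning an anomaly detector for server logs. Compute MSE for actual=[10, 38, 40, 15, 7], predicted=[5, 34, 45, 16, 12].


Squared errors: (10-5)²=25, (38-34)²=16, (40-45)²=25, (15-16)²=1, (7-12)²=25
Sum = 92
MSE = 92/5 = 92/5

92/5


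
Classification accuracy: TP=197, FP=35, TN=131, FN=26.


Accuracy = (TP+TN)/(TP+TN+FP+FN)
= (197+131)/(389)
= 328/389 = 84.32%

84.32%


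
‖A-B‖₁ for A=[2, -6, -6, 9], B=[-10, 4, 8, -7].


d = |2+ 10| + |-6-4| + |-6-8| + |9+ 7|
  = 12 + 10 + 14 + 16
  = 52

52


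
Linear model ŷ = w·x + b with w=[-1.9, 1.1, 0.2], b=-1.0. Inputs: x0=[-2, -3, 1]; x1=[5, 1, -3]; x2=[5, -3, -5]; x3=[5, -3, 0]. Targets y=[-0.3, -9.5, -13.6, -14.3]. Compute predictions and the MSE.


ŷ0 = (-1.9)·(-2) + (1.1)·(-3) + (0.2)·(1) - 1.0 = -0.3
ŷ1 = (-1.9)·(5) + (1.1)·(1) + (0.2)·(-3) - 1.0 = -10.0
ŷ2 = (-1.9)·(5) + (1.1)·(-3) + (0.2)·(-5) - 1.0 = -14.8
ŷ3 = (-1.9)·(5) + (1.1)·(-3) + (0.2)·(0) - 1.0 = -13.8
errors² = [0.0, 0.25, 1.44, 0.25]
MSE = 1.9400/4 = 0.485

0.485


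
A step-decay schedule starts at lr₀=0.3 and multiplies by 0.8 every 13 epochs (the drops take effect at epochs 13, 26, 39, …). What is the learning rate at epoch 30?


n_drops = ⌊30/13⌋ = 2
lr = 0.3·0.8^2 = 0.3·0.64 = 0.192

0.192


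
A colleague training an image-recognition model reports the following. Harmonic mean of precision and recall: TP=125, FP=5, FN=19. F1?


Precision = 125/130 = 0.9615
Recall = 125/144 = 0.8681
F1 = 2·P·R/(P+R) = 2·TP/(2·TP+FP+FN) = 250/(250+5+19) = 250/274 = 0.9124

0.9124


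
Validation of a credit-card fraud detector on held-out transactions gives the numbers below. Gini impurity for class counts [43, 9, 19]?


Probabilities: [43/71, 9/71, 19/71] ≈ [0.6056, 0.1268, 0.2676]
Σpᵢ² = (1849 + 81 + 361)/71² = 2291/5041
Gini = 1 - Σpᵢ² = 1 - 2291/5041 = 0.5455

0.5455


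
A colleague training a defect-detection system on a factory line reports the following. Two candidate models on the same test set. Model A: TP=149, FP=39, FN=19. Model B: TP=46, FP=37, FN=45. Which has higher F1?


Model A: P=149/188=0.7926, R=149/168=0.8869, F1=2PR/(P+R)=2TP/(2TP+FP+FN)=298/356=0.8371
Model B: P=46/83=0.5542, R=46/91=0.5055, F1=2PR/(P+R)=2TP/(2TP+FP+FN)=92/174=0.5287
0.8371 > 0.5287 → Model A

Model A


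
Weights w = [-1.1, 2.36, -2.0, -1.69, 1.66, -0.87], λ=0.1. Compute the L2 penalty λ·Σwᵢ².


‖w‖₂² = (-1.1)² + (2.36)² + (-2.0)² + (-1.69)² + (1.66)² + (-0.87)²
     = 1.21 + 5.5696 + 4 + 2.8561 + 2.7556 + 0.7569
     = 17.1482
λ·‖w‖₂² = 0.1·17.1482 = 1.71482

1.71482


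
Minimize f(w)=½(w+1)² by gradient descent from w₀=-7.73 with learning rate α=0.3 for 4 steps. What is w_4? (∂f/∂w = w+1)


step 1: grad = -7.73+1 = -6.73; w = -7.73 - 0.3·(-6.73) = -5.711
step 2: grad = -5.711+1 = -4.711; w = -5.711 - 0.3·(-4.711) = -4.2977
step 3: grad = -4.2977+1 = -3.2977; w = -4.2977 - 0.3·(-3.2977) = -3.30839
step 4: grad = -3.30839+1 = -2.30839; w = -3.30839 - 0.3·(-2.30839) = -2.615873

-2.615873


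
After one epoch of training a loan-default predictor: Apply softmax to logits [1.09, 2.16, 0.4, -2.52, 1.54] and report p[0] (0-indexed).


Exponentials: e^1.09=2.9743, e^2.16=8.6711, e^0.4=1.4918, e^-2.52=0.0805, e^1.54=4.6646
Sum = 17.8823
Softmax = [0.1663, 0.4849, 0.0834, 0.0045, 0.2608]
p[0] = 2.9743/17.8823 = 0.1663

0.1663


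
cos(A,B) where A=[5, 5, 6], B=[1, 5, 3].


A·B = 5·1 + 5·5 + 6·3 = 48
‖A‖ = √86 = 9.2736, ‖B‖ = √35 = 5.9161
cos = 48/(√86·√35) = 48/√3010 = 0.8749

0.8749


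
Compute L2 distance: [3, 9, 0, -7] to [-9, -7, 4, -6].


d = √((3+ 9)² + (9+ 7)² + (0-4)² + (-7+ 6)²)
  = √(144 + 256 + 16 + 1)
  = √417 = 20.4206

20.4206


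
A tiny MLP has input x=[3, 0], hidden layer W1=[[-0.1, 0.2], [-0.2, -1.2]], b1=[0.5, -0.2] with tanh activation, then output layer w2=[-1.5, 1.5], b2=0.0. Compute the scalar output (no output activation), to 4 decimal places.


z1[0] = (-0.1)·(3) + (0.2)·(0) + 0.5 = 0.2
z1[1] = (-0.2)·(3) + (-1.2)·(0) - 0.2 = -0.8
h = tanh(z1) = [0.1974, -0.664]
output = (-1.5)·(0.1974) + (1.5)·(-0.664) + 0.0 = -1.2921

-1.2921


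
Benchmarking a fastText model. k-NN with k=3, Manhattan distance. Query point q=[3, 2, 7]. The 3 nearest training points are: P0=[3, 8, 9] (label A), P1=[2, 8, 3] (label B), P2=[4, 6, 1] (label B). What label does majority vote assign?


d(q,P0) = 8  (label A)
d(q,P1) = 11  (label B)
d(q,P2) = 11  (label B)
Votes: A=1, B=2
Majority → B

B


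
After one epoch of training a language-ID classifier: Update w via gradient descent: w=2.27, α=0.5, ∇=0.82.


w_new = w - α·∇
= 2.27 - 0.5·0.82
= 2.27 - 0.41
= 1.86

1.86


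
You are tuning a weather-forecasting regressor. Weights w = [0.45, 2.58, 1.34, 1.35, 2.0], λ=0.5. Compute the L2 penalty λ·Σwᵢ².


‖w‖₂² = (0.45)² + (2.58)² + (1.34)² + (1.35)² + (2.0)²
     = 0.2025 + 6.6564 + 1.7956 + 1.8225 + 4
     = 14.477
λ·‖w‖₂² = 0.5·14.477 = 7.2385

7.2385


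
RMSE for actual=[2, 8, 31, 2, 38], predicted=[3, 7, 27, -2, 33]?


MSE = 59/5 = 11.8
RMSE = √(59/5) = 3.4351

3.4351


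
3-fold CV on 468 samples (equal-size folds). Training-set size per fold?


Fold size = 468/3 = 156
Training per fold = 468 - 156 = 312

312


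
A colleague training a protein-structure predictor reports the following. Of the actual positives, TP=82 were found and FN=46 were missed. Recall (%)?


Recall = TP/(TP+FN)
= 82/(82+46)
= 82/128 = 64.06%

64.06%


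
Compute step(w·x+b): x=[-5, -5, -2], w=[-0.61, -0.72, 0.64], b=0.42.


z = (-5)·(-0.61) + (-5)·(-0.72) + (-2)·(0.64) + 0.42
  = 5.79
step(z) = 1 (z≥0)

1


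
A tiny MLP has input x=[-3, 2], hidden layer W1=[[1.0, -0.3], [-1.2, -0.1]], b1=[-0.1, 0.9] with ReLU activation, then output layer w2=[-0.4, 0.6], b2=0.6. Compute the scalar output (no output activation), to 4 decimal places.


z1[0] = (1.0)·(-3) + (-0.3)·(2) - 0.1 = -3.7
z1[1] = (-1.2)·(-3) + (-0.1)·(2) + 0.9 = 4.3
h = ReLU(z1) = [0.0, 4.3]
output = (-0.4)·(0.0) + (0.6)·(4.3) + 0.6 = 3.18

3.18


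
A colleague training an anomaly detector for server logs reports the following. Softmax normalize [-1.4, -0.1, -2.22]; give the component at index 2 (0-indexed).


Exponentials: e^-1.4=0.2466, e^-0.1=0.9048, e^-2.22=0.1086
Sum = 1.26
Softmax = [0.1957, 0.7181, 0.0862]
p[2] = 0.1086/1.26 = 0.0862

0.0862


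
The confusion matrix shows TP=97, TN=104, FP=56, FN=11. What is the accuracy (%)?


Accuracy = (TP+TN)/(TP+TN+FP+FN)
= (97+104)/(268)
= 201/268 = 75.0%

75.0%


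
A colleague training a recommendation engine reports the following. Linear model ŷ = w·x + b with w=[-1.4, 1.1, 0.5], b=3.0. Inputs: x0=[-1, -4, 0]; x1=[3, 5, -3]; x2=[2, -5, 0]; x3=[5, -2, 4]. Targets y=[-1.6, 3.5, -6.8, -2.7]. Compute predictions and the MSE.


ŷ0 = (-1.4)·(-1) + (1.1)·(-4) + (0.5)·(0) + 3.0 = -0.0
ŷ1 = (-1.4)·(3) + (1.1)·(5) + (0.5)·(-3) + 3.0 = 2.8
ŷ2 = (-1.4)·(2) + (1.1)·(-5) + (0.5)·(0) + 3.0 = -5.3
ŷ3 = (-1.4)·(5) + (1.1)·(-2) + (0.5)·(4) + 3.0 = -4.2
errors² = [2.56, 0.49, 2.25, 2.25]
MSE = 7.5500/4 = 1.8875

1.8875


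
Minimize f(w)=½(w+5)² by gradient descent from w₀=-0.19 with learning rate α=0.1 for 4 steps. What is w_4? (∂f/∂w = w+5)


step 1: grad = -0.19+5 = 4.81; w = -0.19 - 0.1·(4.81) = -0.671
step 2: grad = -0.671+5 = 4.329; w = -0.671 - 0.1·(4.329) = -1.1039
step 3: grad = -1.1039+5 = 3.8961; w = -1.1039 - 0.1·(3.8961) = -1.49351
step 4: grad = -1.49351+5 = 3.50649; w = -1.49351 - 0.1·(3.50649) = -1.844159

-1.844159


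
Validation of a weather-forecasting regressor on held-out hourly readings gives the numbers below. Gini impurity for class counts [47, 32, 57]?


Probabilities: [47/136, 32/136, 57/136] ≈ [0.3456, 0.2353, 0.4191]
Σpᵢ² = (2209 + 1024 + 3249)/136² = 6482/18496
Gini = 1 - Σpᵢ² = 1 - 6482/18496 = 0.6495

0.6495


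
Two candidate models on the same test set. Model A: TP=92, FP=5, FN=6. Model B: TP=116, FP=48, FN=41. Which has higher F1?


Model A: P=92/97=0.9485, R=92/98=0.9388, F1=2PR/(P+R)=2TP/(2TP+FP+FN)=184/195=0.9436
Model B: P=116/164=0.7073, R=116/157=0.7389, F1=2PR/(P+R)=2TP/(2TP+FP+FN)=232/321=0.7227
0.9436 > 0.7227 → Model A

Model A


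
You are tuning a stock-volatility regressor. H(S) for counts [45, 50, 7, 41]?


Probabilities: [45/143, 50/143, 7/143, 41/143] ≈ [0.3147, 0.3497, 0.049, 0.2867]
H = -((45/143)·log₂(45/143) + (50/143)·log₂(50/143) + (7/143)·log₂(7/143) + (41/143)·log₂(41/143))
  = 1.7848 bits

1.7848 bits


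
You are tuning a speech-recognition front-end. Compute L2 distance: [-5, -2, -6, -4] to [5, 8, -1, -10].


d = √((-5-5)² + (-2-8)² + (-6+ 1)² + (-4+ 10)²)
  = √(100 + 100 + 25 + 36)
  = √261 = 16.1555

16.1555


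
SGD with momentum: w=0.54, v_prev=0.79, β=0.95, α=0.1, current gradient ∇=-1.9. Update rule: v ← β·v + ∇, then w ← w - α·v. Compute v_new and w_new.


v_new = 0.95·0.79 - 1.9 = 0.7505 - 1.9 = -1.1495
w_new = 0.54 - 0.1·-1.1495 = 0.54 + 0.11495 = 0.65495

v_new=-1.1495, w_new=0.65495


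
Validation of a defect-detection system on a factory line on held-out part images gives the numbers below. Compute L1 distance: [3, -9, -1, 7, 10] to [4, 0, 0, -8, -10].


d = |3-4| + |-9-0| + |-1-0| + |7+ 8| + |10+ 10|
  = 1 + 9 + 1 + 15 + 20
  = 46

46


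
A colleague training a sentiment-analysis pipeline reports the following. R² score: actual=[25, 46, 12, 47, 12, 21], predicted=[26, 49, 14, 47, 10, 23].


ȳ = 27.1667
SS_res = Σ(y-ŷ)² = 22
SS_tot = Σ(y-ȳ)² = 1250.83
R² = 1 - SS_res/SS_tot = 1 - 0.0176 = 0.9824

0.9824


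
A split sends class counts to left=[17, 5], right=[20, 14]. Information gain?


Parent = [37, 19], H_parent = 0.9241
H_left = 0.7732 (n=22), H_right = 0.9774 (n=34)
H_children = (22/56)·0.7732 + (34/56)·0.9774 = 0.8972
IG = 0.9241 - 0.8972 = 0.0269

0.0269


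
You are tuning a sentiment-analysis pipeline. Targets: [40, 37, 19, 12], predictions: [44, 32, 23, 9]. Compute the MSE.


Squared errors: (40-44)²=16, (37-32)²=25, (19-23)²=16, (12-9)²=9
Sum = 66
MSE = 66/4 = 33/2

33/2


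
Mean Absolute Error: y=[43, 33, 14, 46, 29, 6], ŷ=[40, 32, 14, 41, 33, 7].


Absolute errors: |43-40|=3, |33-32|=1, |14-14|=0, |46-41|=5, |29-33|=4, |6-7|=1
Sum = 14
MAE = 14/6 = 7/3

7/3


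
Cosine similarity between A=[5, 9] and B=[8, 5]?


A·B = 5·8 + 9·5 = 85
‖A‖ = √106 = 10.2956, ‖B‖ = √89 = 9.434
cos = 85/(√106·√89) = 85/√9434 = 0.8751

0.8751


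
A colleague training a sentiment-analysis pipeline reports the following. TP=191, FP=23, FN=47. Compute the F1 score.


Precision = 191/214 = 0.8925
Recall = 191/238 = 0.8025
F1 = 2·P·R/(P+R) = 2·TP/(2·TP+FP+FN) = 382/(382+23+47) = 382/452 = 0.8451

0.8451


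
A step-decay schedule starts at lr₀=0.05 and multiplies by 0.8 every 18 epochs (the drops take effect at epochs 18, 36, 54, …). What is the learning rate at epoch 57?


n_drops = ⌊57/18⌋ = 3
lr = 0.05·0.8^3 = 0.05·0.512 = 0.0256

0.0256


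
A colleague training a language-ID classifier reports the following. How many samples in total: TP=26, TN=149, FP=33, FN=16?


Total = TP + TN + FP + FN
= 26 + 149 + 33 + 16
= 224
(Predicted positive: 59, predicted negative: 165)

224


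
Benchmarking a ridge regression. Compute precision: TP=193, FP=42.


Precision = TP/(TP+FP)
= 193/(193+42)
= 193/235 = 82.13%

82.13%


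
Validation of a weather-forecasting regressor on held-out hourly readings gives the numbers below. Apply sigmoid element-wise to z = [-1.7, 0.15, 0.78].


σ(-1.7) = 1/(1+e^1.7) = 0.1545
σ(0.15) = 1/(1+e^-0.15) = 0.5374
σ(0.78) = 1/(1+e^-0.78) = 0.6857
result = [0.1545, 0.5374, 0.6857]

[0.1545, 0.5374, 0.6857]


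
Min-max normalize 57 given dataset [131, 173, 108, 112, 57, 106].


min=57, max=173
(57-57)/(173-57) = 0/116 = 0.0

0.0


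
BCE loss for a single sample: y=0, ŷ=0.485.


BCE = -[y·ln(p) + (1-y)·ln(1-p)]
= -0 - 1·ln(1-0.485)
= -ln(0.515) = 0.6636

0.6636


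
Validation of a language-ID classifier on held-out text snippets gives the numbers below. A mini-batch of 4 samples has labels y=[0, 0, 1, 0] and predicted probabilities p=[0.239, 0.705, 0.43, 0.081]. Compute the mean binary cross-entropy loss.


L[0] = -ln(1-0.239) = -ln(0.761) = 0.2731
L[1] = -ln(1-0.705) = -ln(0.295) = 1.2208
L[2] = -ln(0.43) = 0.844
L[3] = -ln(1-0.081) = -ln(0.919) = 0.0845
mean = (0.2731 + 1.2208 + 0.844 + 0.0845)/4 = 0.6056

0.6056


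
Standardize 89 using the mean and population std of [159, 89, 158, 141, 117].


μ = 132.8, σ = 26.6713
z = (89 - 132.8)/26.6713 = -1.6422

-1.6422


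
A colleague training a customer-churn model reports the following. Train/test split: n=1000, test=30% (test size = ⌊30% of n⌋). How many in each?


Test = ⌊1000·30/100⌋ = 300
Train = 1000 - 300 = 700

Train: 700, Test: 300


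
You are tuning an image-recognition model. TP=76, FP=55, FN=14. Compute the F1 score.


Precision = 76/131 = 0.5802
Recall = 76/90 = 0.8444
F1 = 2·P·R/(P+R) = 2·TP/(2·TP+FP+FN) = 152/(152+55+14) = 152/221 = 0.6878

0.6878


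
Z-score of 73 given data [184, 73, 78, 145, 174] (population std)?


μ = 130.8, σ = 46.9613
z = (73 - 130.8)/46.9613 = -1.2308

-1.2308


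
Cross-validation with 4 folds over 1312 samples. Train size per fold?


Fold size = 1312/4 = 328
Training per fold = 1312 - 328 = 984

984
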